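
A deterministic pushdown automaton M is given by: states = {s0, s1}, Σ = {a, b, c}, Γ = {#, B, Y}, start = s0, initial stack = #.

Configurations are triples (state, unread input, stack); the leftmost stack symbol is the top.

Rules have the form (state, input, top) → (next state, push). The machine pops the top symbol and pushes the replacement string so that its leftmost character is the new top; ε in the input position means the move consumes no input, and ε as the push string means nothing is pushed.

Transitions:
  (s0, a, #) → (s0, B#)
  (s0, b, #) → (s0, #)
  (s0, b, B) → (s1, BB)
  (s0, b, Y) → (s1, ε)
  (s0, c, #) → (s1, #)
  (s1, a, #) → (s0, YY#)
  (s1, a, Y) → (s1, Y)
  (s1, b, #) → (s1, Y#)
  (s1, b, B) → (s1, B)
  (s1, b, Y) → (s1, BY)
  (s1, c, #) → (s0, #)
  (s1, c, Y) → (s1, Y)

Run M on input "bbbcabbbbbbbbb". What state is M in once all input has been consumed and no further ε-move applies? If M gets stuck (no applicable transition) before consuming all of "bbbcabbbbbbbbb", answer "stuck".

s1

(s0, bbbcabbbbbbbbb, #)
  read b, top #: go to s0, push # → (s0, bbcabbbbbbbbb, #)
  read b, top #: go to s0, push # → (s0, bcabbbbbbbbb, #)
  read b, top #: go to s0, push # → (s0, cabbbbbbbbb, #)
  read c, top #: go to s1, push # → (s1, abbbbbbbbb, #)
  read a, top #: go to s0, push YY# → (s0, bbbbbbbbb, YY#)
  read b, top Y: go to s1, push ε → (s1, bbbbbbbb, Y#)
  read b, top Y: go to s1, push BY → (s1, bbbbbbb, BY#)
  read b, top B: go to s1, push B → (s1, bbbbbb, BY#)
  read b, top B: go to s1, push B → (s1, bbbbb, BY#)
  read b, top B: go to s1, push B → (s1, bbbb, BY#)
  read b, top B: go to s1, push B → (s1, bbb, BY#)
  read b, top B: go to s1, push B → (s1, bb, BY#)
  read b, top B: go to s1, push B → (s1, b, BY#)
  read b, top B: go to s1, push B → (s1, ε, BY#)
All input consumed; M is in state s1.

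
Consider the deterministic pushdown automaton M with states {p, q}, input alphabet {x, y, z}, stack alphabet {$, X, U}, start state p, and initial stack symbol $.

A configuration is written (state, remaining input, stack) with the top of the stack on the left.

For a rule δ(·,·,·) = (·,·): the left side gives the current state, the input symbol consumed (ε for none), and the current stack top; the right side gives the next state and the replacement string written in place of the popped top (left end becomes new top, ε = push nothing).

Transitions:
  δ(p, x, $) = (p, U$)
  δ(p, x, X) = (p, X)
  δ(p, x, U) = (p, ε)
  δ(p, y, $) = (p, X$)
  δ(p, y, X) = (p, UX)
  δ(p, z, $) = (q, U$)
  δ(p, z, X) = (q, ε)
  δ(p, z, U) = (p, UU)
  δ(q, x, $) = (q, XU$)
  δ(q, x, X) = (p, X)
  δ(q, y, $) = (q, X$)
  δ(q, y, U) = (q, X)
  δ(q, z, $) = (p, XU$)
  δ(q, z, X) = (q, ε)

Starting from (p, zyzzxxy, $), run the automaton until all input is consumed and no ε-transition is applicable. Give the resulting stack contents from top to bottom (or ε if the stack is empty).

(p, zyzzxxy, $) ⊢ (q, yzzxxy, U$) ⊢ (q, zzxxy, X$) ⊢ (q, zxxy, $) ⊢ (p, xxy, XU$) ⊢ (p, xy, XU$) ⊢ (p, y, XU$) ⊢ (p, ε, UXU$)
All input consumed in state p with stack UXU$.

UXU$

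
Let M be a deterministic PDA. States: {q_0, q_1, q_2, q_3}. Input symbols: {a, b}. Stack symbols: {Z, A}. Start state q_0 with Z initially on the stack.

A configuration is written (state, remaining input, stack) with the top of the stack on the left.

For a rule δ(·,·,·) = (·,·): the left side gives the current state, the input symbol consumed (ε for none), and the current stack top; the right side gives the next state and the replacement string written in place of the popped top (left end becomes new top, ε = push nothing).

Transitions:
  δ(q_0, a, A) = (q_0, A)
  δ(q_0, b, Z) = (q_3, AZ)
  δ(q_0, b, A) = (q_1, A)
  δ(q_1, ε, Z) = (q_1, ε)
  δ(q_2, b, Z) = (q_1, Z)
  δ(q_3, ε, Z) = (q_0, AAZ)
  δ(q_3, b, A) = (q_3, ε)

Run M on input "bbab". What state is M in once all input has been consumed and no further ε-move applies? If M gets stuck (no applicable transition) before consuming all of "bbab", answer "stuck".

q_1

(q_0, bbab, Z)
  read b, top Z: go to q_3, push AZ → (q_3, bab, AZ)
  read b, top A: go to q_3, push ε → (q_3, ab, Z)
  ε-move, top Z: go to q_0, push AAZ → (q_0, ab, AAZ)
  read a, top A: go to q_0, push A → (q_0, b, AAZ)
  read b, top A: go to q_1, push A → (q_1, ε, AAZ)
All input consumed; M is in state q_1.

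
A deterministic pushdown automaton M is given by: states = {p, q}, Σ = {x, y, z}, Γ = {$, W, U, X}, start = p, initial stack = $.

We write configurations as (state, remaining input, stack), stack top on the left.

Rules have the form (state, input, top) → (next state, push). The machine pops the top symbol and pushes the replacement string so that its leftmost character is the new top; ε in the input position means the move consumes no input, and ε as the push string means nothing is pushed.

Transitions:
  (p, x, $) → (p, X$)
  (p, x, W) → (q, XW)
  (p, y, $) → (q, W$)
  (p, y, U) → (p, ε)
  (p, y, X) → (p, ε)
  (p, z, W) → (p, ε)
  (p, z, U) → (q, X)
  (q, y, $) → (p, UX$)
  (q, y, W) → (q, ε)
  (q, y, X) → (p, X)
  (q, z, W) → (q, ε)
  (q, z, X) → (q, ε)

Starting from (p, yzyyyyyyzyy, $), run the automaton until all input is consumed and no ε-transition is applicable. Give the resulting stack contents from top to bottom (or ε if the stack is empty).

X$

(p, yzyyyyyyzyy, $)
  read y, top $: go to q, push W$ → (q, zyyyyyyzyy, W$)
  read z, top W: go to q, push ε → (q, yyyyyyzyy, $)
  read y, top $: go to p, push UX$ → (p, yyyyyzyy, UX$)
  read y, top U: go to p, push ε → (p, yyyyzyy, X$)
  read y, top X: go to p, push ε → (p, yyyzyy, $)
  read y, top $: go to q, push W$ → (q, yyzyy, W$)
  read y, top W: go to q, push ε → (q, yzyy, $)
  read y, top $: go to p, push UX$ → (p, zyy, UX$)
  read z, top U: go to q, push X → (q, yy, XX$)
  read y, top X: go to p, push X → (p, y, XX$)
  read y, top X: go to p, push ε → (p, ε, X$)
All input consumed in state p with stack X$.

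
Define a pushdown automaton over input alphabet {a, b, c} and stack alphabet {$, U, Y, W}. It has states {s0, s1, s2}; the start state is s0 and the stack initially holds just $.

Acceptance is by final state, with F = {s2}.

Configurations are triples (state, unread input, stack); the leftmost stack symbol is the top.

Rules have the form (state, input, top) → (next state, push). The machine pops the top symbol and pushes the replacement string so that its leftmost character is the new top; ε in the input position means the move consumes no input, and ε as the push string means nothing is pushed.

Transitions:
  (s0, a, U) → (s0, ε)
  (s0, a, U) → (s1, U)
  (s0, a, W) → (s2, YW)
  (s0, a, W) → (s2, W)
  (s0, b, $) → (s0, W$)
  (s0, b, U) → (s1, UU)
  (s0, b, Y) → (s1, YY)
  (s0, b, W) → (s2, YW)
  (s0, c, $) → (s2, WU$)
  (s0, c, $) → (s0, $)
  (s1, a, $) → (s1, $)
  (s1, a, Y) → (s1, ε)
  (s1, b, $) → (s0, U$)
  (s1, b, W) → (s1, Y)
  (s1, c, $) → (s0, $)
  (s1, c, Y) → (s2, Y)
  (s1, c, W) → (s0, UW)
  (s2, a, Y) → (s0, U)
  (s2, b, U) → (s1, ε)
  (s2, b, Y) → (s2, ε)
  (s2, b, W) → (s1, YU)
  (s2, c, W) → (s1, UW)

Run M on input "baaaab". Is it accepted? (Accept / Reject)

Accept

One accepting computation: (s0, baaaab, $) ⊢ (s0, aaaab, W$) ⊢ (s2, aaab, YW$) ⊢ (s0, aab, UW$) ⊢ (s0, ab, W$) ⊢ (s2, b, YW$) ⊢ (s2, ε, W$)
All input consumed and state s2 ∈ F.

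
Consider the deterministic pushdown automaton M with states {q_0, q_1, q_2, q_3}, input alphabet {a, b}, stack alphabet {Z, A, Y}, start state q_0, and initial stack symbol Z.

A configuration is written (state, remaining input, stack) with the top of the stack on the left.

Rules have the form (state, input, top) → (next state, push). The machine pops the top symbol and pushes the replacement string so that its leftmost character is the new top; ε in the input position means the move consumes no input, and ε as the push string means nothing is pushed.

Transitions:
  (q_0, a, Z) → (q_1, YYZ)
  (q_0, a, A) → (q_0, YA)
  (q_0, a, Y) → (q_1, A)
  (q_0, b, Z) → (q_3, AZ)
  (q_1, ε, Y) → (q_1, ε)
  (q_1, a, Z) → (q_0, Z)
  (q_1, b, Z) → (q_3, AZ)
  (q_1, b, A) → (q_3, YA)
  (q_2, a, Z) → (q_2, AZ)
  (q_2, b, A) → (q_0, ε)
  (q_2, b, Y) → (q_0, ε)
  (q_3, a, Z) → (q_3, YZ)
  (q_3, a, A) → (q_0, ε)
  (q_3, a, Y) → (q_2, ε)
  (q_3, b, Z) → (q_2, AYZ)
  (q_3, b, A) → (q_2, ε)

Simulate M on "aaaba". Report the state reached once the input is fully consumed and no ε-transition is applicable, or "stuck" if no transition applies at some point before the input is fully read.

q_0

(q_0, aaaba, Z)
  read a, top Z: go to q_1, push YYZ → (q_1, aaba, YYZ)
  ε-move, top Y: go to q_1, push ε → (q_1, aaba, YZ)
  ε-move, top Y: go to q_1, push ε → (q_1, aaba, Z)
  read a, top Z: go to q_0, push Z → (q_0, aba, Z)
  read a, top Z: go to q_1, push YYZ → (q_1, ba, YYZ)
  ε-move, top Y: go to q_1, push ε → (q_1, ba, YZ)
  ε-move, top Y: go to q_1, push ε → (q_1, ba, Z)
  read b, top Z: go to q_3, push AZ → (q_3, a, AZ)
  read a, top A: go to q_0, push ε → (q_0, ε, Z)
All input consumed; M is in state q_0.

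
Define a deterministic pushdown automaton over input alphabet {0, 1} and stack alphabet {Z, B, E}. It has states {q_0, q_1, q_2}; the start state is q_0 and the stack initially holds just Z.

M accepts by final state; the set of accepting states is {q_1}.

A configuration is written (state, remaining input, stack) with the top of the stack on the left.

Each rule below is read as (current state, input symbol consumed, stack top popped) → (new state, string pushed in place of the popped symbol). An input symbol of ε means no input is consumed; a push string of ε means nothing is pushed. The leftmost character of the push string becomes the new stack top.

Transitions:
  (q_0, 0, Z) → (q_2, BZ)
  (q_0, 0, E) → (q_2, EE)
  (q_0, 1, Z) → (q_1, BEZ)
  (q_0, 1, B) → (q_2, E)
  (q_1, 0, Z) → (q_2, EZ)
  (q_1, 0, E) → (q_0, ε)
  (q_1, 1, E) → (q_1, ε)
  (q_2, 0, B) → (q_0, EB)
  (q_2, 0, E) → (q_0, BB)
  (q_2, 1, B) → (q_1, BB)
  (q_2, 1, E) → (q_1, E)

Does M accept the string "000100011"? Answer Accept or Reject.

Accept

(q_0, 000100011, Z)
  read 0, top Z: go to q_2, push BZ → (q_2, 00100011, BZ)
  read 0, top B: go to q_0, push EB → (q_0, 0100011, EBZ)
  read 0, top E: go to q_2, push EE → (q_2, 100011, EEBZ)
  read 1, top E: go to q_1, push E → (q_1, 00011, EEBZ)
  read 0, top E: go to q_0, push ε → (q_0, 0011, EBZ)
  read 0, top E: go to q_2, push EE → (q_2, 011, EEBZ)
  read 0, top E: go to q_0, push BB → (q_0, 11, BBEBZ)
  read 1, top B: go to q_2, push E → (q_2, 1, EBEBZ)
  read 1, top E: go to q_1, push E → (q_1, ε, EBEBZ)
All input consumed; state q_1 ∈ F.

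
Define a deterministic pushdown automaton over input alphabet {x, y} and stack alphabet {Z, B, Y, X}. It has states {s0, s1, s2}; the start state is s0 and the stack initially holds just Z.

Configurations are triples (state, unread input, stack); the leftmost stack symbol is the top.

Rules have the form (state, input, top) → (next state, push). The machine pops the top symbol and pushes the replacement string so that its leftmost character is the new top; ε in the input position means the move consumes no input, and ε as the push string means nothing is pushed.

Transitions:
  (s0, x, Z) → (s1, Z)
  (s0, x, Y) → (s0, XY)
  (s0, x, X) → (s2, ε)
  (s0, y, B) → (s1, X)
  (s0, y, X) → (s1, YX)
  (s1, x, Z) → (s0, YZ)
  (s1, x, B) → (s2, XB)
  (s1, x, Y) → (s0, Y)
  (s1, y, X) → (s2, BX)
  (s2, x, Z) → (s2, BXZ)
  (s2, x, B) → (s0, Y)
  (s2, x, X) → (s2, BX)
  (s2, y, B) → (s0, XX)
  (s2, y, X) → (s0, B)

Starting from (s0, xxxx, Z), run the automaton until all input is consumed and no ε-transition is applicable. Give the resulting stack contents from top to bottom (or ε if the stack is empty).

YZ

(s0, xxxx, Z)
  read x, top Z: go to s1, push Z → (s1, xxx, Z)
  read x, top Z: go to s0, push YZ → (s0, xx, YZ)
  read x, top Y: go to s0, push XY → (s0, x, XYZ)
  read x, top X: go to s2, push ε → (s2, ε, YZ)
All input consumed in state s2 with stack YZ.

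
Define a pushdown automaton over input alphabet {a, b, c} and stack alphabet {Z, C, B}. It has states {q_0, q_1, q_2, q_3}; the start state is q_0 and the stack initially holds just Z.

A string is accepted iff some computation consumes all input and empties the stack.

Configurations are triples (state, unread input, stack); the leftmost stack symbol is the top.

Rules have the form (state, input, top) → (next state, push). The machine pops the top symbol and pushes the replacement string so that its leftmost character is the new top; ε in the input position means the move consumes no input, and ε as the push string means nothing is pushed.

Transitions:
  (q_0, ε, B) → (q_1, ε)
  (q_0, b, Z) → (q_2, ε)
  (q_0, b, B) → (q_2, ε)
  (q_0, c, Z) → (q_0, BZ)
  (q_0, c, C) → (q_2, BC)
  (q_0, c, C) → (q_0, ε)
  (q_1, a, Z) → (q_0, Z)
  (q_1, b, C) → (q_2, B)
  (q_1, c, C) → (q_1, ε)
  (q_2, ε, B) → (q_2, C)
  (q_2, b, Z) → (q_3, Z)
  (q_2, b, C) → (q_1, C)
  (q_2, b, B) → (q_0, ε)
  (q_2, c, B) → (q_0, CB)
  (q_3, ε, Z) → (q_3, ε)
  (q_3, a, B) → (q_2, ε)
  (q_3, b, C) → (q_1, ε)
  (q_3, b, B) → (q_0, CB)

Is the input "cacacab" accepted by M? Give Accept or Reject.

One accepting computation: (q_0, cacacab, Z) ⊢ (q_0, acacab, BZ) ⊢ (q_1, acacab, Z) ⊢ (q_0, cacab, Z) ⊢ (q_0, acab, BZ) ⊢ (q_1, acab, Z) ⊢ (q_0, cab, Z) ⊢ (q_0, ab, BZ) ⊢ (q_1, ab, Z) ⊢ (q_0, b, Z) ⊢ (q_2, ε, ε)
All input consumed and the stack is empty.

Accept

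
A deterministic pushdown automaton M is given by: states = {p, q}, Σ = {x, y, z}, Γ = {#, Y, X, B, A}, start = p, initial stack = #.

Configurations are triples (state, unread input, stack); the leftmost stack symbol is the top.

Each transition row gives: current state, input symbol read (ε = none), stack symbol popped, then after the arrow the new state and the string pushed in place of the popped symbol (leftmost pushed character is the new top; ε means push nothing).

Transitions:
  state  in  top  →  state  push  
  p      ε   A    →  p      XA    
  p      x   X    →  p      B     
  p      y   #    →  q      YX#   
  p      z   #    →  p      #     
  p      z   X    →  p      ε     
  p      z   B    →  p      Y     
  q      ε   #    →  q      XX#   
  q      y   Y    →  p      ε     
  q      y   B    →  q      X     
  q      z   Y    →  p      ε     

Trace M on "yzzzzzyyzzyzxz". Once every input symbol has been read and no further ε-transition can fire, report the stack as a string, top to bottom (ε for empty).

(p, yzzzzzyyzzyzxz, #)
  read y, top #: go to q, push YX# → (q, zzzzzyyzzyzxz, YX#)
  read z, top Y: go to p, push ε → (p, zzzzyyzzyzxz, X#)
  read z, top X: go to p, push ε → (p, zzzyyzzyzxz, #)
  read z, top #: go to p, push # → (p, zzyyzzyzxz, #)
  read z, top #: go to p, push # → (p, zyyzzyzxz, #)
  read z, top #: go to p, push # → (p, yyzzyzxz, #)
  read y, top #: go to q, push YX# → (q, yzzyzxz, YX#)
  read y, top Y: go to p, push ε → (p, zzyzxz, X#)
  read z, top X: go to p, push ε → (p, zyzxz, #)
  read z, top #: go to p, push # → (p, yzxz, #)
  read y, top #: go to q, push YX# → (q, zxz, YX#)
  read z, top Y: go to p, push ε → (p, xz, X#)
  read x, top X: go to p, push B → (p, z, B#)
  read z, top B: go to p, push Y → (p, ε, Y#)
All input consumed in state p with stack Y#.

Y#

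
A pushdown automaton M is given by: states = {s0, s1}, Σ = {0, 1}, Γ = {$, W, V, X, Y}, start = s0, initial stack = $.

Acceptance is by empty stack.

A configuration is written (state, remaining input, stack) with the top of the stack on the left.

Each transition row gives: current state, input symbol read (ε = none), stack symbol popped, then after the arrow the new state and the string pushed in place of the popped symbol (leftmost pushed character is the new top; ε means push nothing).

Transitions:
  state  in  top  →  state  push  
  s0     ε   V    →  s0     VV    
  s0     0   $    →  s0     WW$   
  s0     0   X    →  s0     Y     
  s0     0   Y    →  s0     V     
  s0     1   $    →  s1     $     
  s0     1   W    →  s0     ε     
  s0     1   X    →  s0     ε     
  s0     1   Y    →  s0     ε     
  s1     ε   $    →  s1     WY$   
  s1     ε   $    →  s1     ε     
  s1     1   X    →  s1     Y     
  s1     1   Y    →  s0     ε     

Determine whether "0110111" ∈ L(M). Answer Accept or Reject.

One accepting computation: (s0, 0110111, $) ⊢ (s0, 110111, WW$) ⊢ (s0, 10111, W$) ⊢ (s0, 0111, $) ⊢ (s0, 111, WW$) ⊢ (s0, 11, W$) ⊢ (s0, 1, $) ⊢ (s1, ε, $) ⊢ (s1, ε, ε)
All input consumed and the stack is empty.

Accept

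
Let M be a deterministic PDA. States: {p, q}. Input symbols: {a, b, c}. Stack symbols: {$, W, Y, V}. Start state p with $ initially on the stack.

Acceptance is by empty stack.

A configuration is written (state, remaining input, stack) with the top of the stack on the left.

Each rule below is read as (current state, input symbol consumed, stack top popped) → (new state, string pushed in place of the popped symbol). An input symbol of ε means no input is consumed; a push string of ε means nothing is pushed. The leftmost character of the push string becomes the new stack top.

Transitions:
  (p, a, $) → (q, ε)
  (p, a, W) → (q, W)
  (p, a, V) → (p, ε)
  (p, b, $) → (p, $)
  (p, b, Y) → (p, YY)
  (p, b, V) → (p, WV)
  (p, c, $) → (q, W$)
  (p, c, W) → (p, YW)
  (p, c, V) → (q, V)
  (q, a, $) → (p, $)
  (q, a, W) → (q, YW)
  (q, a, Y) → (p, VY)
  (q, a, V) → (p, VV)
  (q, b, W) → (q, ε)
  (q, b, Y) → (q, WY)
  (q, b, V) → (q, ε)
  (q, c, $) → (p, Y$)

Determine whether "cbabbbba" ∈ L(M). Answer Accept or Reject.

Accept

(p, cbabbbba, $)
  read c, top $: go to q, push W$ → (q, babbbba, W$)
  read b, top W: go to q, push ε → (q, abbbba, $)
  read a, top $: go to p, push $ → (p, bbbba, $)
  read b, top $: go to p, push $ → (p, bbba, $)
  read b, top $: go to p, push $ → (p, bba, $)
  read b, top $: go to p, push $ → (p, ba, $)
  read b, top $: go to p, push $ → (p, a, $)
  read a, top $: go to q, push ε → (q, ε, ε)
All input consumed and the stack is empty.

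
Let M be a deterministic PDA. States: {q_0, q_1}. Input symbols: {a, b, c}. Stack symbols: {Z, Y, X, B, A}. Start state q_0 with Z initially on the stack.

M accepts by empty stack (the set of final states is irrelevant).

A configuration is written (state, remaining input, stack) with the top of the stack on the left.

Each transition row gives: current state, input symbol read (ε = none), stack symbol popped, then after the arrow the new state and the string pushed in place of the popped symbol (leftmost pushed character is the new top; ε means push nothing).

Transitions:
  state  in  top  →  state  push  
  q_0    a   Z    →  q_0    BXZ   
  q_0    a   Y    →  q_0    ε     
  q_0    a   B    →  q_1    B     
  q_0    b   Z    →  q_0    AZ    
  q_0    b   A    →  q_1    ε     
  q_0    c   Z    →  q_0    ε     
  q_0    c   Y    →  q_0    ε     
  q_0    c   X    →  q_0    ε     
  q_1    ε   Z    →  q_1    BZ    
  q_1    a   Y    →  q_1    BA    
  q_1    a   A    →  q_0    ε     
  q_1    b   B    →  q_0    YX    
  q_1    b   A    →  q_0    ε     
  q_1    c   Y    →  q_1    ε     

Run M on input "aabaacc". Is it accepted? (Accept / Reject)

(q_0, aabaacc, Z) ⊢ (q_0, abaacc, BXZ) ⊢ (q_1, baacc, BXZ) ⊢ (q_0, aacc, YXXZ) ⊢ (q_0, acc, XXZ)
No transition applies at (q_0, acc, XXZ); input not fully consumed.

Reject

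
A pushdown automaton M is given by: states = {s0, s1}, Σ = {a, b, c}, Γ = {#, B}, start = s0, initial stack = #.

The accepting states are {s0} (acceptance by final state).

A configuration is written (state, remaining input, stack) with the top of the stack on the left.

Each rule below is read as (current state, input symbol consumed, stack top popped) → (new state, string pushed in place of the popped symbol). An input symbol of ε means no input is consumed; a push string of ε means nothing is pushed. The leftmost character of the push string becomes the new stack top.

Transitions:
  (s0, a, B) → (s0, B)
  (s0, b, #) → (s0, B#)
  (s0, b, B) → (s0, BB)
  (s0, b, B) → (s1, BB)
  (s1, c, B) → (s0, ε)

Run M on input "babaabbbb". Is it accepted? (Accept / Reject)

Accept

One accepting computation: (s0, babaabbbb, #) ⊢ (s0, abaabbbb, B#) ⊢ (s0, baabbbb, B#) ⊢ (s0, aabbbb, BB#) ⊢ (s0, abbbb, BB#) ⊢ (s0, bbbb, BB#) ⊢ (s0, bbb, BBB#) ⊢ (s0, bb, BBBB#) ⊢ (s0, b, BBBBB#) ⊢ (s0, ε, BBBBBB#)
All input consumed and state s0 ∈ F.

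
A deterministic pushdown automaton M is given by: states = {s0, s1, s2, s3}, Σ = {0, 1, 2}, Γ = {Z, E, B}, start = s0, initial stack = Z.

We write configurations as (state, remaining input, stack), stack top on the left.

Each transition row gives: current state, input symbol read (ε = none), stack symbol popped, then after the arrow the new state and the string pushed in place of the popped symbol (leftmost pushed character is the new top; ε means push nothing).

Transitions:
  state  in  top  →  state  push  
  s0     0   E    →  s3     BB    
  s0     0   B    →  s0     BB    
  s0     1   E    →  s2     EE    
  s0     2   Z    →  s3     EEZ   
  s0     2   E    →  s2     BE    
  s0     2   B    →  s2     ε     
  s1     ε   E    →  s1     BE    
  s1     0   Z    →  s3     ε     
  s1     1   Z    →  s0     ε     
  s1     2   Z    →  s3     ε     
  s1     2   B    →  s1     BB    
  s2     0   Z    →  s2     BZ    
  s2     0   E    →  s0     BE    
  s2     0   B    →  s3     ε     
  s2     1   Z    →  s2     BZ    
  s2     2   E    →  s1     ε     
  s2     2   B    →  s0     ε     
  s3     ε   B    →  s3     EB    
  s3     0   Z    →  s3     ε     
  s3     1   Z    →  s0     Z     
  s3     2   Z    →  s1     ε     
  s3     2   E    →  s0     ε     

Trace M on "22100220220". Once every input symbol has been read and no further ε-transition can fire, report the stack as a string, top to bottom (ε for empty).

EZ

(s0, 22100220220, Z)
  read 2, top Z: go to s3, push EEZ → (s3, 2100220220, EEZ)
  read 2, top E: go to s0, push ε → (s0, 100220220, EZ)
  read 1, top E: go to s2, push EE → (s2, 00220220, EEZ)
  read 0, top E: go to s0, push BE → (s0, 0220220, BEEZ)
  read 0, top B: go to s0, push BB → (s0, 220220, BBEEZ)
  read 2, top B: go to s2, push ε → (s2, 20220, BEEZ)
  read 2, top B: go to s0, push ε → (s0, 0220, EEZ)
  read 0, top E: go to s3, push BB → (s3, 220, BBEZ)
  ε-move, top B: go to s3, push EB → (s3, 220, EBBEZ)
  read 2, top E: go to s0, push ε → (s0, 20, BBEZ)
  read 2, top B: go to s2, push ε → (s2, 0, BEZ)
  read 0, top B: go to s3, push ε → (s3, ε, EZ)
All input consumed in state s3 with stack EZ.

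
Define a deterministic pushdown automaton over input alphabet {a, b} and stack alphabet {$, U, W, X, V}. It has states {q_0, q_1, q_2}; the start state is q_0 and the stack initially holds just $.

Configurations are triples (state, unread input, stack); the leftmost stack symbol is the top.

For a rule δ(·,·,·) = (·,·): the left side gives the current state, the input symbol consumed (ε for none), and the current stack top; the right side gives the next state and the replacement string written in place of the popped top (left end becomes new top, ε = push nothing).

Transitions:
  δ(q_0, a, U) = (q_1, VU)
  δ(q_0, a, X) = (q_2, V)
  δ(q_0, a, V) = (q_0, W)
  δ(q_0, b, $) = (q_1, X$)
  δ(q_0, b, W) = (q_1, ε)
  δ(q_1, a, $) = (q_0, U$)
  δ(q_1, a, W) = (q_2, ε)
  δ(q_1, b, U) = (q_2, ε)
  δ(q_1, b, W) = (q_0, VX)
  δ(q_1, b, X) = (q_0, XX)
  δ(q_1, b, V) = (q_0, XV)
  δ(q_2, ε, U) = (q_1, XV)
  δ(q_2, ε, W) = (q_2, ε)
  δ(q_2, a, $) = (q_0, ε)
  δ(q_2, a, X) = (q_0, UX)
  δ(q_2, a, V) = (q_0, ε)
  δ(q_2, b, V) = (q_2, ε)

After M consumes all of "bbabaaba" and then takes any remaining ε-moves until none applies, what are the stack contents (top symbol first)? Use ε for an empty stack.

(q_0, bbabaaba, $)
  read b, top $: go to q_1, push X$ → (q_1, babaaba, X$)
  read b, top X: go to q_0, push XX → (q_0, abaaba, XX$)
  read a, top X: go to q_2, push V → (q_2, baaba, VX$)
  read b, top V: go to q_2, push ε → (q_2, aaba, X$)
  read a, top X: go to q_0, push UX → (q_0, aba, UX$)
  read a, top U: go to q_1, push VU → (q_1, ba, VUX$)
  read b, top V: go to q_0, push XV → (q_0, a, XVUX$)
  read a, top X: go to q_2, push V → (q_2, ε, VVUX$)
All input consumed in state q_2 with stack VVUX$.

VVUX$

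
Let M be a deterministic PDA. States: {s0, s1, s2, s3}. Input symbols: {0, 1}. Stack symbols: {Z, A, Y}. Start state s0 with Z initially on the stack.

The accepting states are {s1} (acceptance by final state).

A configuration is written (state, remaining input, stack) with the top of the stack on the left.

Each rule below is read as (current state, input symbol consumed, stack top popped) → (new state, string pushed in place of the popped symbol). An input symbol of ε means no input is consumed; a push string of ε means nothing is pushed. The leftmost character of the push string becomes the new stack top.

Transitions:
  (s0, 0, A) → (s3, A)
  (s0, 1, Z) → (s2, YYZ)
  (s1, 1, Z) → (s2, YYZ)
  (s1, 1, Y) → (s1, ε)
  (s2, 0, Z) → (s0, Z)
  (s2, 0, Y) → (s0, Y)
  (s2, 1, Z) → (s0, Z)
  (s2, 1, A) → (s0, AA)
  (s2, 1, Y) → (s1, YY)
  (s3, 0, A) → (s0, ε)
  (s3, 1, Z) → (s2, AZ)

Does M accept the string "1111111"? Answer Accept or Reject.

(s0, 1111111, Z) ⊢ (s2, 111111, YYZ) ⊢ (s1, 11111, YYYZ) ⊢ (s1, 1111, YYZ) ⊢ (s1, 111, YZ) ⊢ (s1, 11, Z) ⊢ (s2, 1, YYZ) ⊢ (s1, ε, YYYZ)
All input consumed; state s1 ∈ F.

Accept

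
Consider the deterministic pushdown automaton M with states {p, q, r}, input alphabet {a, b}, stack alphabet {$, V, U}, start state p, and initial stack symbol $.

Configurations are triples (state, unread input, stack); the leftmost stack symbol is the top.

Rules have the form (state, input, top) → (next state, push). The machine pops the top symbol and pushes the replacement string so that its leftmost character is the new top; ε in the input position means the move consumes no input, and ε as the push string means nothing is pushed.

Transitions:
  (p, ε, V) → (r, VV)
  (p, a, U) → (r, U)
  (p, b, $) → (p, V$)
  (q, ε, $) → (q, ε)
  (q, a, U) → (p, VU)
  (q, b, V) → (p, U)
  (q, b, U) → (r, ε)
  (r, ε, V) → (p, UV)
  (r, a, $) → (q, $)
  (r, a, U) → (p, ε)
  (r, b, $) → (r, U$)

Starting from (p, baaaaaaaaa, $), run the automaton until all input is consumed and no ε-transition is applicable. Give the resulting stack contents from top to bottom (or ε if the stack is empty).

UVVVVVV$

(p, baaaaaaaaa, $)
  read b, top $: go to p, push V$ → (p, aaaaaaaaa, V$)
  ε-move, top V: go to r, push VV → (r, aaaaaaaaa, VV$)
  ε-move, top V: go to p, push UV → (p, aaaaaaaaa, UVV$)
  read a, top U: go to r, push U → (r, aaaaaaaa, UVV$)
  read a, top U: go to p, push ε → (p, aaaaaaa, VV$)
  ε-move, top V: go to r, push VV → (r, aaaaaaa, VVV$)
  ε-move, top V: go to p, push UV → (p, aaaaaaa, UVVV$)
  read a, top U: go to r, push U → (r, aaaaaa, UVVV$)
  read a, top U: go to p, push ε → (p, aaaaa, VVV$)
  ε-move, top V: go to r, push VV → (r, aaaaa, VVVV$)
  ε-move, top V: go to p, push UV → (p, aaaaa, UVVVV$)
  read a, top U: go to r, push U → (r, aaaa, UVVVV$)
  read a, top U: go to p, push ε → (p, aaa, VVVV$)
  ε-move, top V: go to r, push VV → (r, aaa, VVVVV$)
  ε-move, top V: go to p, push UV → (p, aaa, UVVVVV$)
  read a, top U: go to r, push U → (r, aa, UVVVVV$)
  read a, top U: go to p, push ε → (p, a, VVVVV$)
  ε-move, top V: go to r, push VV → (r, a, VVVVVV$)
  ε-move, top V: go to p, push UV → (p, a, UVVVVVV$)
  read a, top U: go to r, push U → (r, ε, UVVVVVV$)
All input consumed in state r with stack UVVVVVV$.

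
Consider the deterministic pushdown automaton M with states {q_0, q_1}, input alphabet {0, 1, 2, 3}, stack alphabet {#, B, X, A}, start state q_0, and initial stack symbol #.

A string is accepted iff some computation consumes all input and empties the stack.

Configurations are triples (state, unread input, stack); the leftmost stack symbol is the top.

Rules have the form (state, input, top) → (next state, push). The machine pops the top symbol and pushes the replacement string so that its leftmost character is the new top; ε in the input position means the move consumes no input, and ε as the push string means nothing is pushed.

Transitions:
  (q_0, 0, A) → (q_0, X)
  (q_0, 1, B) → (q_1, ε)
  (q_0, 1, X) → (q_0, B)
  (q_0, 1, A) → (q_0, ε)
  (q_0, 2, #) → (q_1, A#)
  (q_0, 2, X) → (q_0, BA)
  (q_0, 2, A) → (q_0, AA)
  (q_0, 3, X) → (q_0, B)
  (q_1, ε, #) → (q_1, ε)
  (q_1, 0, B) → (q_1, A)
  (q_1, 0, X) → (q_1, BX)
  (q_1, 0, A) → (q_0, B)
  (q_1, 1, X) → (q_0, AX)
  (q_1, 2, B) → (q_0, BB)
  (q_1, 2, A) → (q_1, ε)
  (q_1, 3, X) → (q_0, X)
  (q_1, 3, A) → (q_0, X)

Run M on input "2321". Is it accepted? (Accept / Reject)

(q_0, 2321, #)
  read 2, top #: go to q_1, push A# → (q_1, 321, A#)
  read 3, top A: go to q_0, push X → (q_0, 21, X#)
  read 2, top X: go to q_0, push BA → (q_0, 1, BA#)
  read 1, top B: go to q_1, push ε → (q_1, ε, A#)
All input consumed; stack is A#, not empty, and no further ε-move applies.

Reject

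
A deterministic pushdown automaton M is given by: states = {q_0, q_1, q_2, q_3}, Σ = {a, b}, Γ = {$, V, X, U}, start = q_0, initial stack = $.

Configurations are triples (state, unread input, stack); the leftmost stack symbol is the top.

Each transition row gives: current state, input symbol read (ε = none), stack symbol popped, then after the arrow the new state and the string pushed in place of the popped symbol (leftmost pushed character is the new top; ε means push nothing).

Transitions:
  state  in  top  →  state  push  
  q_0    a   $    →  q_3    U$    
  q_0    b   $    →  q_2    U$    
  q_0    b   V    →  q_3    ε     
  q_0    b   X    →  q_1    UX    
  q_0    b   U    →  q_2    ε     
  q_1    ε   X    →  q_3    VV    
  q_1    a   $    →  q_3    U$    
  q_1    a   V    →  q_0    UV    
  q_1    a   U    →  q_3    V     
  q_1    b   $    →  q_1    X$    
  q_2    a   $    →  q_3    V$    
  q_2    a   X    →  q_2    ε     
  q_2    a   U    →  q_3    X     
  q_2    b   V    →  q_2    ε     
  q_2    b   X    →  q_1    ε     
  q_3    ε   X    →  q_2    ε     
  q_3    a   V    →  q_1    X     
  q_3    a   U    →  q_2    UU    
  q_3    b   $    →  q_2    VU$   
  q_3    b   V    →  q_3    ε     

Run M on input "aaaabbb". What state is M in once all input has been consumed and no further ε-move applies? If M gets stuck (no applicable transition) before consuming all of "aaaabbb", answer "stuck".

stuck

(q_0, aaaabbb, $)
  read a, top $: go to q_3, push U$ → (q_3, aaabbb, U$)
  read a, top U: go to q_2, push UU → (q_2, aabbb, UU$)
  read a, top U: go to q_3, push X → (q_3, abbb, XU$)
  ε-move, top X: go to q_2, push ε → (q_2, abbb, U$)
  read a, top U: go to q_3, push X → (q_3, bbb, X$)
  ε-move, top X: go to q_2, push ε → (q_2, bbb, $)
No transition for (q_2, b, top $); M blocks with input bbb remaining.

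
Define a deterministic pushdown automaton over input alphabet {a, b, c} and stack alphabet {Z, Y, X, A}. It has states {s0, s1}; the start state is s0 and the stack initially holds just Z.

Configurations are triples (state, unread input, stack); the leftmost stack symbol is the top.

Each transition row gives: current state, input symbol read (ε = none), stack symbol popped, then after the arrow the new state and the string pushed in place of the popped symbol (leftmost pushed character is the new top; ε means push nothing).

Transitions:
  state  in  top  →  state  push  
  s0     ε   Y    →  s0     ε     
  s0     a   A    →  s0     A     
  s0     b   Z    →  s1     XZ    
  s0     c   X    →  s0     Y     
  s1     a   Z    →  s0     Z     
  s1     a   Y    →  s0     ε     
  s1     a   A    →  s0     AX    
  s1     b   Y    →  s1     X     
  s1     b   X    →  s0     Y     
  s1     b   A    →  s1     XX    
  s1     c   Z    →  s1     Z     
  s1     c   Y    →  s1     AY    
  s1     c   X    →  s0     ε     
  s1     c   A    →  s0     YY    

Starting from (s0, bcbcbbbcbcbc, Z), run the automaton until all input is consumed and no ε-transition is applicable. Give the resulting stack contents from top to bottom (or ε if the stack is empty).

(s0, bcbcbbbcbcbc, Z)
  read b, top Z: go to s1, push XZ → (s1, cbcbbbcbcbc, XZ)
  read c, top X: go to s0, push ε → (s0, bcbbbcbcbc, Z)
  read b, top Z: go to s1, push XZ → (s1, cbbbcbcbc, XZ)
  read c, top X: go to s0, push ε → (s0, bbbcbcbc, Z)
  read b, top Z: go to s1, push XZ → (s1, bbcbcbc, XZ)
  read b, top X: go to s0, push Y → (s0, bcbcbc, YZ)
  ε-move, top Y: go to s0, push ε → (s0, bcbcbc, Z)
  read b, top Z: go to s1, push XZ → (s1, cbcbc, XZ)
  read c, top X: go to s0, push ε → (s0, bcbc, Z)
  read b, top Z: go to s1, push XZ → (s1, cbc, XZ)
  read c, top X: go to s0, push ε → (s0, bc, Z)
  read b, top Z: go to s1, push XZ → (s1, c, XZ)
  read c, top X: go to s0, push ε → (s0, ε, Z)
All input consumed in state s0 with stack Z.

Z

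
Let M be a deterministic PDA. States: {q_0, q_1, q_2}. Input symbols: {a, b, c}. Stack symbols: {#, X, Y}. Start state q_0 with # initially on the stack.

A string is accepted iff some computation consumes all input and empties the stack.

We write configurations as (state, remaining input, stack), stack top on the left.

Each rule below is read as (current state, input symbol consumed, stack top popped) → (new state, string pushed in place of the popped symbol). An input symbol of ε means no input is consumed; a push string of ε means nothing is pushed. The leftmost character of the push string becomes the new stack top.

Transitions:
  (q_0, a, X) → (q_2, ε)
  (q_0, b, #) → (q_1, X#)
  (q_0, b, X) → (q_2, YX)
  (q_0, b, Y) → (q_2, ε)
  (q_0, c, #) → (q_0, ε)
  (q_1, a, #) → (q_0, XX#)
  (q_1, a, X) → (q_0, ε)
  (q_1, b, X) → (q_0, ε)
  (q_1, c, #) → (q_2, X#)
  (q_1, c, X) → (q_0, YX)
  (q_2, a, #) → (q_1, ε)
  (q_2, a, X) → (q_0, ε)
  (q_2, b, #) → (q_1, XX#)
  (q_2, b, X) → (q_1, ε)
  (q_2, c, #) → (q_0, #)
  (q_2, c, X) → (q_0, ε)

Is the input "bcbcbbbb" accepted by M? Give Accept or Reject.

(q_0, bcbcbbbb, #)
  read b, top #: go to q_1, push X# → (q_1, cbcbbbb, X#)
  read c, top X: go to q_0, push YX → (q_0, bcbbbb, YX#)
  read b, top Y: go to q_2, push ε → (q_2, cbbbb, X#)
  read c, top X: go to q_0, push ε → (q_0, bbbb, #)
  read b, top #: go to q_1, push X# → (q_1, bbb, X#)
  read b, top X: go to q_0, push ε → (q_0, bb, #)
  read b, top #: go to q_1, push X# → (q_1, b, X#)
  read b, top X: go to q_0, push ε → (q_0, ε, #)
All input consumed; stack is #, not empty, and no further ε-move applies.

Reject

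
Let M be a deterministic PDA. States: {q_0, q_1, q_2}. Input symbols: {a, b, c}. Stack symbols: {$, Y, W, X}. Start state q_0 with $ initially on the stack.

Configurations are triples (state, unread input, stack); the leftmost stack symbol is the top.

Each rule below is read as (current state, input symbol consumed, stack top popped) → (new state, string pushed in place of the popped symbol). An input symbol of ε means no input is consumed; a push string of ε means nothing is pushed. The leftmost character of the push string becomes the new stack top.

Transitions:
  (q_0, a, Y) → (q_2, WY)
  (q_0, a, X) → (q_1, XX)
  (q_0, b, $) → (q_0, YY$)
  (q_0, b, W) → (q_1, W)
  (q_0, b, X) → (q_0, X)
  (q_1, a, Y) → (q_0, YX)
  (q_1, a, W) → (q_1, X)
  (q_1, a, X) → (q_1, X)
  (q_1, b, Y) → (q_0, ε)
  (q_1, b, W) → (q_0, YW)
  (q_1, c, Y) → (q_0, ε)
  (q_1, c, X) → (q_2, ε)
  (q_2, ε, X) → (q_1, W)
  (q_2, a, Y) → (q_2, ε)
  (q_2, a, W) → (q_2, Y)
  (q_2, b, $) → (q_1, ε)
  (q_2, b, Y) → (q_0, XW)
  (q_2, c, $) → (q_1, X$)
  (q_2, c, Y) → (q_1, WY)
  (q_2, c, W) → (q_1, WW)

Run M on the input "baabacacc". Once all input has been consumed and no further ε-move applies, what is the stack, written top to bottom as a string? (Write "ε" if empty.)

WWYY$

(q_0, baabacacc, $)
  read b, top $: go to q_0, push YY$ → (q_0, aabacacc, YY$)
  read a, top Y: go to q_2, push WY → (q_2, abacacc, WYY$)
  read a, top W: go to q_2, push Y → (q_2, bacacc, YYY$)
  read b, top Y: go to q_0, push XW → (q_0, acacc, XWYY$)
  read a, top X: go to q_1, push XX → (q_1, cacc, XXWYY$)
  read c, top X: go to q_2, push ε → (q_2, acc, XWYY$)
  ε-move, top X: go to q_1, push W → (q_1, acc, WWYY$)
  read a, top W: go to q_1, push X → (q_1, cc, XWYY$)
  read c, top X: go to q_2, push ε → (q_2, c, WYY$)
  read c, top W: go to q_1, push WW → (q_1, ε, WWYY$)
All input consumed in state q_1 with stack WWYY$.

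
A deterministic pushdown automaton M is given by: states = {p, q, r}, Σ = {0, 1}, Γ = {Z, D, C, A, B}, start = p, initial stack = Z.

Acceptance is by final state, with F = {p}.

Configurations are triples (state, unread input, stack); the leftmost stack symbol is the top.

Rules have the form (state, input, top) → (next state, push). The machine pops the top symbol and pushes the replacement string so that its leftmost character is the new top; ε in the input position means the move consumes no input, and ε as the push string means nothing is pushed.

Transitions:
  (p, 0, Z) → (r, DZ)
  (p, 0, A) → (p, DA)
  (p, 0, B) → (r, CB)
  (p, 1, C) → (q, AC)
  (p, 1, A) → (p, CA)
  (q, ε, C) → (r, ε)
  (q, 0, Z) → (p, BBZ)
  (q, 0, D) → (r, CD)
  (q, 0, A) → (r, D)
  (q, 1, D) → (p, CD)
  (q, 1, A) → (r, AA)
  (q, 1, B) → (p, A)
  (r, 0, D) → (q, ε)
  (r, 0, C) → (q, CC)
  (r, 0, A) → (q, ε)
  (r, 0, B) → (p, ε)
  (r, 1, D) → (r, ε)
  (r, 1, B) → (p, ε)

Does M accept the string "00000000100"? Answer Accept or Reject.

(p, 00000000100, Z)
  read 0, top Z: go to r, push DZ → (r, 0000000100, DZ)
  read 0, top D: go to q, push ε → (q, 000000100, Z)
  read 0, top Z: go to p, push BBZ → (p, 00000100, BBZ)
  read 0, top B: go to r, push CB → (r, 0000100, CBBZ)
  read 0, top C: go to q, push CC → (q, 000100, CCBBZ)
  ε-move, top C: go to r, push ε → (r, 000100, CBBZ)
  read 0, top C: go to q, push CC → (q, 00100, CCBBZ)
  ε-move, top C: go to r, push ε → (r, 00100, CBBZ)
  read 0, top C: go to q, push CC → (q, 0100, CCBBZ)
  ε-move, top C: go to r, push ε → (r, 0100, CBBZ)
  read 0, top C: go to q, push CC → (q, 100, CCBBZ)
  ε-move, top C: go to r, push ε → (r, 100, CBBZ)
No transition applies at (r, 100, CBBZ); input not fully consumed.

Reject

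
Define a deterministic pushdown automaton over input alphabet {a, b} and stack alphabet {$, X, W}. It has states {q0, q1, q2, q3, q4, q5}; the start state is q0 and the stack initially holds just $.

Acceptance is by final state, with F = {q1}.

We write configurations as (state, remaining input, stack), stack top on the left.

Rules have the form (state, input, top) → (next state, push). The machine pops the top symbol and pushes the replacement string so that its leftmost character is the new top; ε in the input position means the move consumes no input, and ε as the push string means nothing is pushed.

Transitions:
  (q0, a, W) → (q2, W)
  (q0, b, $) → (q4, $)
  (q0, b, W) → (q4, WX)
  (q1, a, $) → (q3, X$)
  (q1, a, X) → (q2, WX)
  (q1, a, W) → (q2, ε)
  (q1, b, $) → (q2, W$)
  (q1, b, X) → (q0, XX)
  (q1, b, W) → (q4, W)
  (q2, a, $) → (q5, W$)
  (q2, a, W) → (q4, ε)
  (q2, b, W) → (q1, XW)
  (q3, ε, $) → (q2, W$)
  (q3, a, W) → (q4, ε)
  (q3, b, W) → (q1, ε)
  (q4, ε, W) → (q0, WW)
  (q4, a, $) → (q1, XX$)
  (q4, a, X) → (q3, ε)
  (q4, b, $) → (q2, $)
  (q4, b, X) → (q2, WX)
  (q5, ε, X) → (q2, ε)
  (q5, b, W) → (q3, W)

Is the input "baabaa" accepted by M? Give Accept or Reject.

(q0, baabaa, $) ⊢ (q4, aabaa, $) ⊢ (q1, abaa, XX$) ⊢ (q2, baa, WXX$) ⊢ (q1, aa, XWXX$) ⊢ (q2, a, WXWXX$) ⊢ (q4, ε, XWXX$)
All input consumed; state q4 ∉ F and no further ε-move applies.

Reject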